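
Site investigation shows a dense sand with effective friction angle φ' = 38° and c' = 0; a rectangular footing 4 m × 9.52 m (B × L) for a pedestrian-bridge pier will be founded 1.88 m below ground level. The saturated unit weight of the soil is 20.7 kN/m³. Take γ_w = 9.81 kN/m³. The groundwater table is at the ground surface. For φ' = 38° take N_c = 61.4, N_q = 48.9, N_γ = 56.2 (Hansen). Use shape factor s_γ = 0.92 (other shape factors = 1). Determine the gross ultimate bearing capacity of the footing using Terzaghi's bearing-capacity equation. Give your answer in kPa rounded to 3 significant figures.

q_ult ≈ 2130 kPa

γ' = 20.7 − 9.81 = 10.89 kN/m³ (submerged throughout). q = 10.89 × 1.88 = 20.473 kPa; the same γ' applies in the ½γBN_γ term.
q·N_q = 20.473 × 48.9 = 1001.1 kPa
0.5·γ·B·N_γ·s_γ = 0.5 × 10.89 × 4 × 56.2 × 0.92 = 1126.1 kPa
q_ult = 1001.1 + 1126.1 = 2127.3 kPa.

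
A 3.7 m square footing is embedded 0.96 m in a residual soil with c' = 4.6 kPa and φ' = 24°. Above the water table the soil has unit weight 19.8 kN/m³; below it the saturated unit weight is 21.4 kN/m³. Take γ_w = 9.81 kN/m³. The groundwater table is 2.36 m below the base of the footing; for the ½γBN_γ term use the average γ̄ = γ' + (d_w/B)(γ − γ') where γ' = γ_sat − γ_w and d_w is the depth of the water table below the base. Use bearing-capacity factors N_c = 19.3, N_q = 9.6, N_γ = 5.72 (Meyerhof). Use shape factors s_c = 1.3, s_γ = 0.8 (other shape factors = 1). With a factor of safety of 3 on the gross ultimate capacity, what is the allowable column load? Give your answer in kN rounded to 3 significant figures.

P_all ≈ 2010 kN

Overburden at base level: q = 19.8 × 0.96 = 19.008 kPa.
The water table is 2.36 m below the base (< B = 3.7 m), so the ½γBN_γ term uses γ̄ = γ' + (d_w/B)(γ − γ') = 11.59 + (2.36/3.7)(19.8 − 11.59) = 16.827 kN/m³.
Cohesion term c·N_c·s_c = 4.6 × 19.3 × 1.3 = 115.41 kPa; surcharge term q·N_q = 19.008 × 9.6 = 182.48 kPa; self-weight term 0.5·γ·B·N_γ·s_γ = 0.5 × 16.827 × 3.7 × 5.72 × 0.8 = 142.45 kPa.
q_ult = 115.41 + 182.48 + 142.45 = 440.34 kPa.
Gross allowable pressure q_all = 440.34 / 3 = 146.78 kPa.
Footing area = 13.69 m², so allowable column load = 146.78 × 13.69 = 2009.4 kN.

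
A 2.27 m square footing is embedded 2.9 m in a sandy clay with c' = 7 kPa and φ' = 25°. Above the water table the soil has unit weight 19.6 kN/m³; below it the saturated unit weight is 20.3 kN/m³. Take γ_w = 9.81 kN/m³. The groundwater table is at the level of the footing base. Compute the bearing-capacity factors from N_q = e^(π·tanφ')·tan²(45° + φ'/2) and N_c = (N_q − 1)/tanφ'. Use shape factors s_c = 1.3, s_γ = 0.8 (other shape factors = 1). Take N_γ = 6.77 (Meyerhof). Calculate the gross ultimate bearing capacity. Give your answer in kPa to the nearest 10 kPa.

q_ult ≈ 860 kPa

tan25° = 0.4663, so N_q = e^(π×0.4663)·tan²(57.5°) = 4.327 × 2.464 = 10.66.
N_c = (10.66 − 1)/tan25° = 20.72.
Overburden at base level: q = 19.6 × 2.9 = 56.84 kPa.
Below the base the soil is submerged, so the ½γBN_γ term uses γ' = 20.3 − 9.81 = 10.49 kN/m³.
Cohesion term c·N_c·s_c = 7 × 20.721 × 1.3 = 188.56 kPa; surcharge term q·N_q = 56.84 × 10.662 = 606.04 kPa; self-weight term 0.5·γ·B·N_γ·s_γ = 0.5 × 10.49 × 2.27 × 6.77 × 0.8 = 64.484 kPa.
q_ult = 188.56 + 606.04 + 64.484 = 859.08 kPa.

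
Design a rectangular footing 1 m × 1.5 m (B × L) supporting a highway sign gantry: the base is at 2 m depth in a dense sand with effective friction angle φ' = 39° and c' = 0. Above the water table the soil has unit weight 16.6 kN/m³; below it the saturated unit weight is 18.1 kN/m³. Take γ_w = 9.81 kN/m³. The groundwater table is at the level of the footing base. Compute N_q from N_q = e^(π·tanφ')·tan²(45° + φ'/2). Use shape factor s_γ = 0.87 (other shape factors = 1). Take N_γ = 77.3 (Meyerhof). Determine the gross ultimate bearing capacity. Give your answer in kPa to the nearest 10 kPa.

q_ult ≈ 2140 kPa

tan39° = 0.8098, so N_q = e^(π×0.8098)·tan²(64.5°) = 12.731 × 4.395 = 55.96.
q = γ·D_f = 16.6 × 2 = 33.2 kPa.
For the ½γBN_γ term take γ' = 18.1 − 9.81 = 8.29 kN/m³ (soil below base is submerged).
q·N_q = 33.2 × 55.957 = 1857.8 kPa
0.5·γ·B·N_γ·s_γ = 0.5 × 8.29 × 1 × 77.3 × 0.87 = 278.76 kPa
q_ult = 1857.8 + 278.76 = 2136.5 kPa.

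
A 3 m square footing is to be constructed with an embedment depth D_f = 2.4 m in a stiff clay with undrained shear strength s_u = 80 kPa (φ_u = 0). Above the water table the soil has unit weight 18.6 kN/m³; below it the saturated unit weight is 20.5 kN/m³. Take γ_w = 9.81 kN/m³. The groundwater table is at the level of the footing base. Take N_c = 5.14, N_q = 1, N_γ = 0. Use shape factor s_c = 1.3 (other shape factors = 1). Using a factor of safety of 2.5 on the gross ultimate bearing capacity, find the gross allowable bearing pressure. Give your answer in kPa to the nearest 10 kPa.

q = γ·D_f = 18.6 × 2.4 = 44.64 kPa.
c·N_c·s_c = 80 × 5.14 × 1.3 = 534.56 kPa
q·N_q = 44.64 × 1 = 44.64 kPa
q_ult = 534.56 + 44.64 = 579.2 kPa.
q_all = 579.2 / 2.5 = 231.68 kPa.

q_all ≈ 230 kPa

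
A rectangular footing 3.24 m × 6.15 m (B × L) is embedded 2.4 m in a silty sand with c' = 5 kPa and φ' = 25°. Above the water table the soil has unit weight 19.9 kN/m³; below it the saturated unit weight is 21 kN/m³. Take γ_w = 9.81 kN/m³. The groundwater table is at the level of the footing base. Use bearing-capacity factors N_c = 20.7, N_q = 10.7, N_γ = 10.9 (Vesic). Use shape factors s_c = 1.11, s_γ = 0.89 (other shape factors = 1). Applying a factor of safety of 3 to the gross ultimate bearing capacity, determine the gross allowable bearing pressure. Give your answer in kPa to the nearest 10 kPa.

q_all ≈ 270 kPa

Overburden at base level: q = 19.9 × 2.4 = 47.76 kPa.
Below the base the soil is submerged, so the ½γBN_γ term uses γ' = 21 − 9.81 = 11.19 kN/m³.
Cohesion term c·N_c·s_c = 5 × 20.7 × 1.11 = 114.89 kPa; surcharge term q·N_q = 47.76 × 10.7 = 511.03 kPa; self-weight term 0.5·γ·B·N_γ·s_γ = 0.5 × 11.19 × 3.24 × 10.9 × 0.89 = 175.86 kPa.
q_ult = 114.89 + 511.03 + 175.86 = 801.77 kPa.
q_all = q_ult / FS = 801.77 / 3 = 267.26 kPa.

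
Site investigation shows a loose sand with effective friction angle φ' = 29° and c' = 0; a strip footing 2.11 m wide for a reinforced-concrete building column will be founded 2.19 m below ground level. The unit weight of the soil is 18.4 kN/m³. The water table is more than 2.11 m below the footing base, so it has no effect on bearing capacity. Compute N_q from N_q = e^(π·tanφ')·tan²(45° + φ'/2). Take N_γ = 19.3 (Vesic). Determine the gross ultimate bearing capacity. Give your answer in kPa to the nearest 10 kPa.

tan29° = 0.5543, so N_q = e^(π×0.5543)·tan²(59.5°) = 5.705 × 2.882 = 16.44.
q = γ·D_f = 18.4 × 2.19 = 40.296 kPa.
q·N_q = 40.296 × 16.443 = 662.6 kPa
0.5·γ·B·N_γ = 0.5 × 18.4 × 2.11 × 19.3 = 374.65 kPa
q_ult = 662.6 + 374.65 = 1037.3 kPa.

q_ult ≈ 1040 kPa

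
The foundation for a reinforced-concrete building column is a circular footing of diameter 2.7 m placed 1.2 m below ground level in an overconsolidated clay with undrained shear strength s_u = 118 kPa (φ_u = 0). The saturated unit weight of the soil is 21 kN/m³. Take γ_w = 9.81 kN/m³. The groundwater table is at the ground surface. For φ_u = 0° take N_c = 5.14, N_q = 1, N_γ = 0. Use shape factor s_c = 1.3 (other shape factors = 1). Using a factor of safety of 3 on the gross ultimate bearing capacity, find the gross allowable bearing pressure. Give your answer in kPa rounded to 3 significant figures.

Water table at ground surface, so effective unit weight γ' = 21 − 9.81 = 11.19 kN/m³ is used throughout; overburden q = 11.19 × 1.2 = 13.428 kPa.
Cohesion term c·N_c·s_c = 118 × 5.14 × 1.3 = 788.48 kPa; surcharge term q·N_q = 13.428 × 1 = 13.428 kPa.
q_ult = 788.48 + 13.428 = 801.9 kPa.
q_all = 801.9 / 3 = 267.3 kPa.

q_all ≈ 267 kPa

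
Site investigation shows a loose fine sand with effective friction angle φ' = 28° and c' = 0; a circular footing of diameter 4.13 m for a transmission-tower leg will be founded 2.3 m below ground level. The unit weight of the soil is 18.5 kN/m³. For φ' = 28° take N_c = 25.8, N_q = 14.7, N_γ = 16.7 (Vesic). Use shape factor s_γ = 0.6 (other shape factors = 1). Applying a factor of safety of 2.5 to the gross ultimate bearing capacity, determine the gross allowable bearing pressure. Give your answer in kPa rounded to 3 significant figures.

q_all ≈ 403 kPa

Overburden at base level: q = 18.5 × 2.3 = 42.55 kPa.
Surcharge term q·N_q = 42.55 × 14.7 = 625.48 kPa; self-weight term 0.5·γ·B·N_γ·s_γ = 0.5 × 18.5 × 4.13 × 16.7 × 0.6 = 382.79 kPa.
q_ult = 625.48 + 382.79 = 1008.3 kPa.
q_all = q_ult / FS = 1008.3 / 2.5 = 403.31 kPa.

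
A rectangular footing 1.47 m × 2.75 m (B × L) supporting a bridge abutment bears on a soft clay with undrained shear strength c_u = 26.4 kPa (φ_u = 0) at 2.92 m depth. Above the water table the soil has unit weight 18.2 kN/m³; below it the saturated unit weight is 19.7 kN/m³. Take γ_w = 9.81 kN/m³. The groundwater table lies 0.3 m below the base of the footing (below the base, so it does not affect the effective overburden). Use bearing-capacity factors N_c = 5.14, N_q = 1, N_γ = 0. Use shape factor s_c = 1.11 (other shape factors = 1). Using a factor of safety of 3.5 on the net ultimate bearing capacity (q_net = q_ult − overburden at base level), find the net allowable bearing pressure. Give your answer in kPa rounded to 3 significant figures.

q_all(net) ≈ 43 kPa

Overburden at base level: q = 18.2 × 2.92 = 53.144 kPa.
Cohesion term c·N_c·s_c = 26.4 × 5.14 × 1.11 = 150.62 kPa; surcharge term q·N_q = 53.144 × 1 = 53.144 kPa.
q_ult = 150.62 + 53.144 = 203.77 kPa.
q_net = 203.77 − 53.144 = 150.62 kPa.
q_all(net) = 150.62 / 3.5 = 43.035 kPa.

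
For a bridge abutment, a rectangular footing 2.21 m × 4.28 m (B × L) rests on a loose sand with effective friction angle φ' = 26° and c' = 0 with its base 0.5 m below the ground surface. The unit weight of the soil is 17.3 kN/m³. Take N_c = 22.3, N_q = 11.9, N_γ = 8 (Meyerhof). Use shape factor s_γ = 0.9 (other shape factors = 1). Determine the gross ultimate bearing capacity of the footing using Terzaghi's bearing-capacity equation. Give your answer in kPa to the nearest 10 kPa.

q_ult ≈ 240 kPa

q = γ·D_f = 17.3 × 0.5 = 8.65 kPa.
q·N_q = 8.65 × 11.9 = 102.94 kPa
0.5·γ·B·N_γ·s_γ = 0.5 × 17.3 × 2.21 × 8 × 0.9 = 137.64 kPa
q_ult = 102.94 + 137.64 = 240.57 kPa.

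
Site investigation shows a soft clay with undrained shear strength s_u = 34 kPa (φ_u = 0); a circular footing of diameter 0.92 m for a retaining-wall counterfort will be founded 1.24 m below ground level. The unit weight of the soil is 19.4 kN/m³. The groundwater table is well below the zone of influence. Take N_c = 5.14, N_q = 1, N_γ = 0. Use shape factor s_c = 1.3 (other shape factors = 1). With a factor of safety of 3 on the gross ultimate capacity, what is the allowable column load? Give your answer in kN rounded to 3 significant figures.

P_all ≈ 55.7 kN

Effective surcharge at the founding depth q = γ·D_f = 19.4 × 1.24 = 24.056 kPa.
q_ult = c·N_c·s_c + q·N_q
     = 34 × 5.14 × 1.3 + 24.056 × 1
     = 227.19 + 24.056 = 251.24 kPa.
Gross allowable pressure q_all = 251.24 / 3 = 83.748 kPa.
Footing area = 0.6648 m², so allowable column load = 83.748 × 0.6648 = 55.676 kN.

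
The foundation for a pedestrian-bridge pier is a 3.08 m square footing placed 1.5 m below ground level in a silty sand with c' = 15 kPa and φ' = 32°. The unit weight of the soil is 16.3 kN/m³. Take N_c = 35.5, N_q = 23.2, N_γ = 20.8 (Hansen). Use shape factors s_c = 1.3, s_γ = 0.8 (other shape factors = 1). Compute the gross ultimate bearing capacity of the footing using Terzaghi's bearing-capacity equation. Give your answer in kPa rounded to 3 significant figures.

q = γ·D_f = 16.3 × 1.5 = 24.45 kPa.
c·N_c·s_c = 15 × 35.5 × 1.3 = 692.25 kPa
q·N_q = 24.45 × 23.2 = 567.24 kPa
0.5·γ·B·N_γ·s_γ = 0.5 × 16.3 × 3.08 × 20.8 × 0.8 = 417.7 kPa
q_ult = 692.25 + 567.24 + 417.7 = 1677.2 kPa.

q_ult ≈ 1680 kPa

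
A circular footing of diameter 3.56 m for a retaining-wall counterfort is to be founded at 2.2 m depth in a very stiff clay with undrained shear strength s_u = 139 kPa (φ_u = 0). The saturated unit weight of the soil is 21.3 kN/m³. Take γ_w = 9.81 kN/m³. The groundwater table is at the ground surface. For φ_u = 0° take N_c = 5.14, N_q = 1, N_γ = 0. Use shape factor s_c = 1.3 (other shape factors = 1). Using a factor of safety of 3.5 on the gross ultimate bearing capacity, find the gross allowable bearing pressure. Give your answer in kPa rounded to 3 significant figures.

q_all ≈ 273 kPa

Water table at ground surface, so effective unit weight γ' = 21.3 − 9.81 = 11.49 kN/m³ is used throughout; overburden q = 11.49 × 2.2 = 25.278 kPa.
Cohesion term c·N_c·s_c = 139 × 5.14 × 1.3 = 928.8 kPa; surcharge term q·N_q = 25.278 × 1 = 25.278 kPa.
q_ult = 928.8 + 25.278 = 954.08 kPa.
q_all = 954.08 / 3.5 = 272.59 kPa.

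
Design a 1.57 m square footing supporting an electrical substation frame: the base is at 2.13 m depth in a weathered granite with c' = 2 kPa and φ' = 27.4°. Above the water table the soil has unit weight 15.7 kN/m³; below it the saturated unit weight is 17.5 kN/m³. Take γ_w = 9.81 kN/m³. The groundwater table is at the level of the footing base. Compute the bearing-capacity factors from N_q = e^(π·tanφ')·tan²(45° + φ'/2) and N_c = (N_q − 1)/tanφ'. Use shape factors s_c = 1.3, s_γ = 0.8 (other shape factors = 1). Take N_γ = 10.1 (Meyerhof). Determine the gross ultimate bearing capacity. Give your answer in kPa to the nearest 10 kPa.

tan27.4° = 0.5184, so N_q = e^(π×0.5184)·tan²(58.7°) = 5.096 × 2.705 = 13.78.
N_c = (13.78 − 1)/tan27.4° = 24.66.
Effective surcharge at the founding depth q = γ·D_f = 15.7 × 2.13 = 33.441 kPa.
The water table coincides with the base, so in the self-weight term γ → γ' = 7.69 kN/m³.
q_ult = c·N_c·s_c + q·N_q + 0.5·γ·B·N_γ·s_γ
     = 2 × 24.665 × 1.3 + 33.441 × 13.785 + 0.5 × 7.69 × 1.57 × 10.1 × 0.8
     = 64.128 + 460.98 + 48.776 = 573.89 kPa.

q_ult ≈ 570 kPa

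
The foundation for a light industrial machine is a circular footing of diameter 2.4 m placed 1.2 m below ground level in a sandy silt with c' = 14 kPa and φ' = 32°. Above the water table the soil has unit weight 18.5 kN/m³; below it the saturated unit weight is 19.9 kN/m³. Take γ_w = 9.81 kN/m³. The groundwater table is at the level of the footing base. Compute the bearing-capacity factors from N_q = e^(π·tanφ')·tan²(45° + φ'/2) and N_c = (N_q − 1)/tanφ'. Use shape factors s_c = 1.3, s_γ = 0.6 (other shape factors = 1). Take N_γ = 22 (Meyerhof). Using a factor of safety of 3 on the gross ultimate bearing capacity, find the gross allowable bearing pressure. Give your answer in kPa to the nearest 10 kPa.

q_all ≈ 440 kPa

N_q = e^(π·tan32°)·tan²(61°) = 23.18; N_c = (N_q − 1)/tanφ' = 35.49.
Effective surcharge at the founding depth q = γ·D_f = 18.5 × 1.2 = 22.2 kPa.
The water table coincides with the base, so in the self-weight term γ → γ' = 10.09 kN/m³.
q_ult = c·N_c·s_c + q·N_q + 0.5·γ·B·N_γ·s_γ
     = 14 × 35.49 × 1.3 + 22.2 × 23.177 + 0.5 × 10.09 × 2.4 × 22 × 0.6
     = 645.92 + 514.52 + 159.83 = 1320.3 kPa.
q_all = 1320.3 / 3 = 440.09 kPa.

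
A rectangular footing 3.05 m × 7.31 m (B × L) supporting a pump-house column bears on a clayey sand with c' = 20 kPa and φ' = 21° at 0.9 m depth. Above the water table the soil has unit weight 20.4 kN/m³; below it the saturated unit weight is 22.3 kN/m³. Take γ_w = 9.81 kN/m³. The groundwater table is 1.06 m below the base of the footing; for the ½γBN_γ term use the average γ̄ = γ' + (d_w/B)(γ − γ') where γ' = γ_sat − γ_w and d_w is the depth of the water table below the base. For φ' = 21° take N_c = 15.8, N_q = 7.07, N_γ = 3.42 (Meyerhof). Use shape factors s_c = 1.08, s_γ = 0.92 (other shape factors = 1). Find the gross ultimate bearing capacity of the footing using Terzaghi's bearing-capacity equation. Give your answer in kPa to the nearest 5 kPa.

q = γ·D_f = 20.4 × 0.9 = 18.36 kPa.
γ' = 12.49 kN/m³; averaging over the depth B below the base, γ̄ = γ' + (d_w/B)(γ − γ') = 15.239 kN/m³.
c·N_c·s_c = 20 × 15.8 × 1.08 = 341.28 kPa
q·N_q = 18.36 × 7.07 = 129.81 kPa
0.5·γ·B·N_γ·s_γ = 0.5 × 15.239 × 3.05 × 3.42 × 0.92 = 73.121 kPa
q_ult = 341.28 + 129.81 + 73.121 = 544.21 kPa.

q_ult ≈ 545 kPa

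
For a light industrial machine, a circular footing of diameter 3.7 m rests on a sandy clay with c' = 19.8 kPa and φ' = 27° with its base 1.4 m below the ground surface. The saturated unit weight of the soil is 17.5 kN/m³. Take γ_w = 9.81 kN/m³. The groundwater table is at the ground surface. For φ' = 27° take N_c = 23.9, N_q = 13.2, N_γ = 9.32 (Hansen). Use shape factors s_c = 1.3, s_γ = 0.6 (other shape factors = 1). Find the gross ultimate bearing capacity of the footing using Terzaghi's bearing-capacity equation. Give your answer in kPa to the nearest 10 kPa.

q_ult ≈ 840 kPa

With the water table at the surface the whole profile is submerged: γ' = 17.5 − 9.81 = 7.69 kN/m³, so q = γ'·D_f = 10.766 kPa; the same γ' applies in the ½γBN_γ term.
q_ult = c·N_c·s_c + q·N_q + 0.5·γ·B·N_γ·s_γ
     = 19.8 × 23.9 × 1.3 + 10.766 × 13.2 + 0.5 × 7.69 × 3.7 × 9.32 × 0.6
     = 615.19 + 142.11 + 79.555 = 836.85 kPa.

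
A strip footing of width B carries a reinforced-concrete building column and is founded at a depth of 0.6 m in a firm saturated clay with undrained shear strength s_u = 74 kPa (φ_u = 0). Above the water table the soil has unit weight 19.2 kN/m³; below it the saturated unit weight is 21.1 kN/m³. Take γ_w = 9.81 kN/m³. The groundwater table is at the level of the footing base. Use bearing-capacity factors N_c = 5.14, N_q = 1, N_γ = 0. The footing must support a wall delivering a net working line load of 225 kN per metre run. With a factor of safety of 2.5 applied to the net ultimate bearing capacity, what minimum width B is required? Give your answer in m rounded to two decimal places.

Effective surcharge at the founding depth q = γ·D_f = 19.2 × 0.6 = 11.52 kPa.
q_ult = c·N_c + q·N_q
     = 74 × 5.14 + 11.52 × 1
     = 380.36 + 11.52 = 391.88 kPa.
For φ = 0 the ½γBN_γ term vanishes, so q_ult is independent of B. q_net = 391.88 − 11.52 = 380.36 kPa; q_all(net) = 380.36/2.5 = 152.14 kPa.
Required width B = w / q_all(net) = 225 / 152.14 = 1.479 m.

B = 1.48 m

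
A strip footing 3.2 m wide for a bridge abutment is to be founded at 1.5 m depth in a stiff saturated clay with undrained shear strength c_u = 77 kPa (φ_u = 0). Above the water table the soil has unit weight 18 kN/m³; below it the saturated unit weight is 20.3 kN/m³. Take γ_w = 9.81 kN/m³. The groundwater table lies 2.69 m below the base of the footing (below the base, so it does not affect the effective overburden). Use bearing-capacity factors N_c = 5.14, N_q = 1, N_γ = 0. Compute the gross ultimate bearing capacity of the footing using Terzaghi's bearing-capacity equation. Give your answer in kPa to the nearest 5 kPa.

Effective surcharge at the founding depth q = γ·D_f = 18 × 1.5 = 27 kPa.
q_ult = c·N_c + q·N_q
     = 77 × 5.14 + 27 × 1
     = 395.78 + 27 = 422.78 kPa.

q_ult ≈ 425 kPa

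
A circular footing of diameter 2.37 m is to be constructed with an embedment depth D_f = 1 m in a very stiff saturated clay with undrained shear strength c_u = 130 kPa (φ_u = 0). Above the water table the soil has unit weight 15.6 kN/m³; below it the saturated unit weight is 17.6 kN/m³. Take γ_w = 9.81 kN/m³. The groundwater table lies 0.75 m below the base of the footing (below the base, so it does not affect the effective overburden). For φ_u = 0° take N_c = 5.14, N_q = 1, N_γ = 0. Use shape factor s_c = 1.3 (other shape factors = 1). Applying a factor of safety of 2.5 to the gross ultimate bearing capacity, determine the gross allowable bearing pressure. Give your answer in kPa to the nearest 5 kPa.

q_all ≈ 355 kPa

Overburden at base level: q = 15.6 × 1 = 15.6 kPa.
Cohesion term c·N_c·s_c = 130 × 5.14 × 1.3 = 868.66 kPa; surcharge term q·N_q = 15.6 × 1 = 15.6 kPa.
q_ult = 868.66 + 15.6 = 884.26 kPa.
q_all = q_ult / FS = 884.26 / 2.5 = 353.7 kPa.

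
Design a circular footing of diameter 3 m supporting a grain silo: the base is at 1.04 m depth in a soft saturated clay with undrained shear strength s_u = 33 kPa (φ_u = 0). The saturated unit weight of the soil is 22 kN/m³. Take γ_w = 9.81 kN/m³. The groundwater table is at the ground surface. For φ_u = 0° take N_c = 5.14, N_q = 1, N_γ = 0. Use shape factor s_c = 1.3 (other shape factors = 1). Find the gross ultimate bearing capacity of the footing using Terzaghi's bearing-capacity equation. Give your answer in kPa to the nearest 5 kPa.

q_ult ≈ 235 kPa

With the water table at the surface the whole profile is submerged: γ' = 22 − 9.81 = 12.19 kN/m³, so q = γ'·D_f = 12.678 kPa.
q_ult = c·N_c·s_c + q·N_q
     = 33 × 5.14 × 1.3 + 12.678 × 1
     = 220.51 + 12.678 = 233.18 kPa.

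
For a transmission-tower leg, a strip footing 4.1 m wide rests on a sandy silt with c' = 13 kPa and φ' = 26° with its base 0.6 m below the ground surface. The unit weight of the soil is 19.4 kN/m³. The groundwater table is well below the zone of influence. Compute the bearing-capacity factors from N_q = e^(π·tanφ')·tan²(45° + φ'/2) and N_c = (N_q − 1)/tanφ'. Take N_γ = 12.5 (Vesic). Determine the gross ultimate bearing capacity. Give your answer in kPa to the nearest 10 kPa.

q_ult ≈ 920 kPa

tan26° = 0.4877, so N_q = e^(π×0.4877)·tan²(58°) = 4.629 × 2.561 = 11.85.
N_c = (11.85 − 1)/tan26° = 22.25.
Overburden at base level: q = 19.4 × 0.6 = 11.64 kPa.
Cohesion term c·N_c = 13 × 22.254 = 289.31 kPa; surcharge term q·N_q = 11.64 × 11.854 = 137.98 kPa; self-weight term 0.5·γ·B·N_γ = 0.5 × 19.4 × 4.1 × 12.5 = 497.12 kPa.
q_ult = 289.31 + 137.98 + 497.12 = 924.42 kPa.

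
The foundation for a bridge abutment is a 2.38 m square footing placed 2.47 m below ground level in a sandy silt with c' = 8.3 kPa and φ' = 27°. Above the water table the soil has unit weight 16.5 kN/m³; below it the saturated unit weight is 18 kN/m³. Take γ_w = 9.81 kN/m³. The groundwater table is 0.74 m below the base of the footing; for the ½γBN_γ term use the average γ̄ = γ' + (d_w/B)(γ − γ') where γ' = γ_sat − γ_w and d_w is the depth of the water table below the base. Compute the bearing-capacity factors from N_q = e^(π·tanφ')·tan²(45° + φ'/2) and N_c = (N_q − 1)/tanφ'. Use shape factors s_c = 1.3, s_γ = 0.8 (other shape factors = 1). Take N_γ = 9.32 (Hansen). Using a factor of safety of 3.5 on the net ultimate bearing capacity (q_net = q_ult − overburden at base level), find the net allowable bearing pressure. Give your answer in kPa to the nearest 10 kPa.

q_all(net) ≈ 240 kPa

N_q = e^(π·tan27°)·tan²(58.5°) = 13.2; N_c = (N_q − 1)/tanφ' = 23.94.
Overburden at base level: q = 16.5 × 2.47 = 40.755 kPa.
The water table is 0.74 m below the base (< B = 2.38 m), so the ½γBN_γ term uses γ̄ = γ' + (d_w/B)(γ − γ') = 8.19 + (0.74/2.38)(16.5 − 8.19) = 10.774 kN/m³.
Cohesion term c·N_c·s_c = 8.3 × 23.942 × 1.3 = 258.34 kPa; surcharge term q·N_q = 40.755 × 13.199 = 537.93 kPa; self-weight term 0.5·γ·B·N_γ·s_γ = 0.5 × 10.774 × 2.38 × 9.32 × 0.8 = 95.592 kPa.
q_ult = 258.34 + 537.93 + 95.592 = 891.86 kPa.
q_net = 891.86 − 40.755 = 851.1 kPa.
q_all(net) = 851.1 / 3.5 = 243.17 kPa.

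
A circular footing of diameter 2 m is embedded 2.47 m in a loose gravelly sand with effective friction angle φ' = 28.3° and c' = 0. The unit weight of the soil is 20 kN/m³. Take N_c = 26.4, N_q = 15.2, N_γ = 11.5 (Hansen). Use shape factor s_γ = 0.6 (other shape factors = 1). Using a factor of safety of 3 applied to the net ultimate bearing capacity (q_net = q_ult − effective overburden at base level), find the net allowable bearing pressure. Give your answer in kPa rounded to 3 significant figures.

Effective surcharge at the founding depth q = γ·D_f = 20 × 2.47 = 49.4 kPa.
q_ult = q·N_q + 0.5·γ·B·N_γ·s_γ
     = 49.4 × 15.2 + 0.5 × 20 × 2 × 11.5 × 0.6
     = 750.88 + 138 = 888.88 kPa.
Net ultimate: q_net = 888.88 − 49.4 = 839.48 kPa.
q_all(net) = 839.48 / 3 = 279.83 kPa.

q_all(net) ≈ 280 kPa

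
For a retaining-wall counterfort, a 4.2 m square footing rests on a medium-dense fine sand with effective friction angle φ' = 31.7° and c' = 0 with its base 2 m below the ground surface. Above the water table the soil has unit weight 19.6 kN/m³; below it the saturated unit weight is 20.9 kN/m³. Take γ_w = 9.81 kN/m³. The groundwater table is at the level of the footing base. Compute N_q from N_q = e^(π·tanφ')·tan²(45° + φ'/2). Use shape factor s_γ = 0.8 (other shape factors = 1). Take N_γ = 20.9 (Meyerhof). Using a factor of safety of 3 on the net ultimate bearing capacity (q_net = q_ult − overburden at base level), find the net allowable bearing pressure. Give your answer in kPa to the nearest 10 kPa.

N_q = e^(π·tan31.7°)·tan²(60.85°) = 22.38.
Effective surcharge at the founding depth q = γ·D_f = 19.6 × 2 = 39.2 kPa.
The water table coincides with the base, so in the self-weight term γ → γ' = 11.09 kN/m³.
q_ult = q·N_q + 0.5·γ·B·N_γ·s_γ
     = 39.2 × 22.377 + 0.5 × 11.09 × 4.2 × 20.9 × 0.8
     = 877.17 + 389.39 = 1266.6 kPa.
q_net = 1266.6 − 39.2 = 1227.4 kPa.
q_all(net) = 1227.4 / 3 = 409.12 kPa.

q_all(net) ≈ 410 kPa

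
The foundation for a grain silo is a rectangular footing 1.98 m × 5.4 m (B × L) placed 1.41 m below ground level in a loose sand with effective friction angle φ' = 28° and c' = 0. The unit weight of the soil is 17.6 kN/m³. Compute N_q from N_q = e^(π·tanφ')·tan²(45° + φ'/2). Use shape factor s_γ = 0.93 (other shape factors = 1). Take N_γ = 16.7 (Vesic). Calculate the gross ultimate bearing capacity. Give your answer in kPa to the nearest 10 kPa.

q_ult ≈ 640 kPa

tan28° = 0.5317, so N_q = e^(π×0.5317)·tan²(59°) = 5.314 × 2.77 = 14.72.
q = γ·D_f = 17.6 × 1.41 = 24.816 kPa.
q·N_q = 24.816 × 14.72 = 365.29 kPa
0.5·γ·B·N_γ·s_γ = 0.5 × 17.6 × 1.98 × 16.7 × 0.93 = 270.61 kPa
q_ult = 365.29 + 270.61 = 635.9 kPa.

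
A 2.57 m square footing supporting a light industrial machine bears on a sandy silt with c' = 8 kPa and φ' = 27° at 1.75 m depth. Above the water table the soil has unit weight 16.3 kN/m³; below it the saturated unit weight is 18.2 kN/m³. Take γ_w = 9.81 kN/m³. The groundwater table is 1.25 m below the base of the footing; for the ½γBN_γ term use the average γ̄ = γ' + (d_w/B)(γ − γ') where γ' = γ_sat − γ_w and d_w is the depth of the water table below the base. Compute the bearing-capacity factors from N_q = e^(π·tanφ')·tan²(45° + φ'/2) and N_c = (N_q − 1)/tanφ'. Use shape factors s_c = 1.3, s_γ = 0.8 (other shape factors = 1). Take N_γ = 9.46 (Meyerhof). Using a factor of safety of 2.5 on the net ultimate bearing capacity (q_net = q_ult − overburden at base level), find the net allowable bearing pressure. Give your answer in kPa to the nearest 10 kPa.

N_q = e^(π·tan27°)·tan²(58.5°) = 13.2; N_c = (N_q − 1)/tanφ' = 23.94.
Overburden at base level: q = 16.3 × 1.75 = 28.525 kPa.
The water table is 1.25 m below the base (< B = 2.57 m), so the ½γBN_γ term uses γ̄ = γ' + (d_w/B)(γ − γ') = 8.39 + (1.25/2.57)(16.3 − 8.39) = 12.237 kN/m³.
Cohesion term c·N_c·s_c = 8 × 23.942 × 1.3 = 249 kPa; surcharge term q·N_q = 28.525 × 13.199 = 376.51 kPa; self-weight term 0.5·γ·B·N_γ·s_γ = 0.5 × 12.237 × 2.57 × 9.46 × 0.8 = 119.01 kPa.
q_ult = 249 + 376.51 + 119.01 = 744.51 kPa.
q_net = 744.51 − 28.525 = 715.99 kPa.
q_all(net) = 715.99 / 2.5 = 286.39 kPa.

q_all(net) ≈ 290 kPa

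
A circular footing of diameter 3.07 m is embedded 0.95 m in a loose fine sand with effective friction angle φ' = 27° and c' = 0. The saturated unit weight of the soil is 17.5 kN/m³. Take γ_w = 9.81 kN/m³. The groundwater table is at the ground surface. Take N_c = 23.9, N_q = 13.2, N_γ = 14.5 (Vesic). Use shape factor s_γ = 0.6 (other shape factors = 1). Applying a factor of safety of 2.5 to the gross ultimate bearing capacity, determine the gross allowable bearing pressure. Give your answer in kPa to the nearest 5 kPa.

q_all ≈ 80 kPa

γ' = 17.5 − 9.81 = 7.69 kN/m³ (submerged throughout). q = 7.69 × 0.95 = 7.3055 kPa; the same γ' applies in the ½γBN_γ term.
q·N_q = 7.3055 × 13.2 = 96.433 kPa
0.5·γ·B·N_γ·s_γ = 0.5 × 7.69 × 3.07 × 14.5 × 0.6 = 102.7 kPa
q_ult = 96.433 + 102.7 = 199.13 kPa.
q_all = q_ult / FS = 199.13 / 2.5 = 79.651 kPa.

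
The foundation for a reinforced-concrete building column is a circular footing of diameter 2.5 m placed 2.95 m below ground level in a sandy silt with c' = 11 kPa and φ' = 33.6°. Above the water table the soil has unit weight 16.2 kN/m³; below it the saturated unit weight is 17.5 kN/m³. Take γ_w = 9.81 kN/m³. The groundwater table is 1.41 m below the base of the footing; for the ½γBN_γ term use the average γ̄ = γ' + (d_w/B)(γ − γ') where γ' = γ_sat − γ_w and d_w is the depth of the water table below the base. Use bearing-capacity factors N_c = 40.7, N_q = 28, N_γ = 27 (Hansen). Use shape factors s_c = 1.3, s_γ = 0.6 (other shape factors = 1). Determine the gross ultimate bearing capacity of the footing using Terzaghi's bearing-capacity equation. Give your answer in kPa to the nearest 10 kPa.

Effective surcharge at the founding depth q = γ·D_f = 16.2 × 2.95 = 47.79 kPa.
With d_w = 1.41 m < B, γ̄ = 7.69 + (1.41/2.5) × (16.2 − 7.69) = 12.49 kN/m³.
q_ult = c·N_c·s_c + q·N_q + 0.5·γ·B·N_γ·s_γ
     = 11 × 40.7 × 1.3 + 47.79 × 28 + 0.5 × 12.49 × 2.5 × 27 × 0.6
     = 582.01 + 1338.1 + 252.92 = 2173 kPa.

q_ult ≈ 2170 kPa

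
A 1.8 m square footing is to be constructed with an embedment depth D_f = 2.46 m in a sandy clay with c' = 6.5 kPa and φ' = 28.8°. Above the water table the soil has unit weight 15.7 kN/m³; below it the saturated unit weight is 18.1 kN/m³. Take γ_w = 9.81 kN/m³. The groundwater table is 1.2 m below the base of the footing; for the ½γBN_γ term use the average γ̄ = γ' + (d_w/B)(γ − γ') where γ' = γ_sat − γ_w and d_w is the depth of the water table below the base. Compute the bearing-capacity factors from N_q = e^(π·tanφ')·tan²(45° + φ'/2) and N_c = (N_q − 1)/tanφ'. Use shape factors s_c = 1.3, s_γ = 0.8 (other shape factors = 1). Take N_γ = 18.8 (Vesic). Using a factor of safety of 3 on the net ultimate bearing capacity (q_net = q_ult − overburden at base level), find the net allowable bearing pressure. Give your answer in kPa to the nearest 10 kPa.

q_all(net) ≈ 330 kPa

N_q = e^(π·tan28.8°)·tan²(59.4°) = 16.08; N_c = (N_q − 1)/tanφ' = 27.43.
Effective surcharge at the founding depth q = γ·D_f = 15.7 × 2.46 = 38.622 kPa.
With d_w = 1.2 m < B, γ̄ = 8.29 + (1.2/1.8) × (15.7 − 8.29) = 13.23 kN/m³.
q_ult = c·N_c·s_c + q·N_q + 0.5·γ·B·N_γ·s_γ
     = 6.5 × 27.432 × 1.3 + 38.622 × 16.081 + 0.5 × 13.23 × 1.8 × 18.8 × 0.8
     = 231.8 + 621.08 + 179.08 = 1032 kPa.
q_net = 1032 − 38.622 = 993.34 kPa.
q_all(net) = 993.34 / 3 = 331.11 kPa.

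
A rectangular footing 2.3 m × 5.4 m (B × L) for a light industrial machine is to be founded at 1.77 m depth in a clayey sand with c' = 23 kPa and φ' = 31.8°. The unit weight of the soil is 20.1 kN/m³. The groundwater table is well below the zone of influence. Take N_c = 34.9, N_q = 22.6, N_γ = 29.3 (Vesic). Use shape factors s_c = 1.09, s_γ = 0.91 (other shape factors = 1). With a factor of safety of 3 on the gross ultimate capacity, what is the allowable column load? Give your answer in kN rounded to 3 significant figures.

q = γ·D_f = 20.1 × 1.77 = 35.577 kPa.
c·N_c·s_c = 23 × 34.9 × 1.09 = 874.94 kPa
q·N_q = 35.577 × 22.6 = 804.04 kPa
0.5·γ·B·N_γ·s_γ = 0.5 × 20.1 × 2.3 × 29.3 × 0.91 = 616.32 kPa
q_ult = 874.94 + 804.04 + 616.32 = 2295.3 kPa.
Gross allowable pressure q_all = 2295.3 / 3 = 765.1 kPa.
Footing area = 12.42 m², so allowable column load = 765.1 × 12.42 = 9502.5 kN.

P_all ≈ 9500 kN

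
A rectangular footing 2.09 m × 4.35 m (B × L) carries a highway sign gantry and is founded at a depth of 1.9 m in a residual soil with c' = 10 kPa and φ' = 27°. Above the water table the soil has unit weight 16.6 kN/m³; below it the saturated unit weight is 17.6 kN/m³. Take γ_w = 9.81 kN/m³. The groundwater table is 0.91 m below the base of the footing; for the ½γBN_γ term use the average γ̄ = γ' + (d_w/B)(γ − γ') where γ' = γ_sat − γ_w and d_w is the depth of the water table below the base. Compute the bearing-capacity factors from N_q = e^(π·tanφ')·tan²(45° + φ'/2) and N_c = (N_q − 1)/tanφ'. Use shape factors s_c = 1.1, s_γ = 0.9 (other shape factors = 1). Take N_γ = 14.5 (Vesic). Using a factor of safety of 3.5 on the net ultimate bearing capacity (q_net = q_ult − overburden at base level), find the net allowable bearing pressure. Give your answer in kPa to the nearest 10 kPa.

q_all(net) ≈ 230 kPa

N_q = e^(π·tan27°)·tan²(58.5°) = 13.2; N_c = (N_q − 1)/tanφ' = 23.94.
Overburden at base level: q = 16.6 × 1.9 = 31.54 kPa.
The water table is 0.91 m below the base (< B = 2.09 m), so the ½γBN_γ term uses γ̄ = γ' + (d_w/B)(γ − γ') = 7.79 + (0.91/2.09)(16.6 − 7.79) = 11.626 kN/m³.
Cohesion term c·N_c·s_c = 10 × 23.942 × 1.1 = 263.36 kPa; surcharge term q·N_q = 31.54 × 13.199 = 416.3 kPa; self-weight term 0.5·γ·B·N_γ·s_γ = 0.5 × 11.626 × 2.09 × 14.5 × 0.9 = 158.55 kPa.
q_ult = 263.36 + 416.3 + 158.55 = 838.21 kPa.
q_net = 838.21 − 31.54 = 806.67 kPa.
q_all(net) = 806.67 / 3.5 = 230.48 kPa.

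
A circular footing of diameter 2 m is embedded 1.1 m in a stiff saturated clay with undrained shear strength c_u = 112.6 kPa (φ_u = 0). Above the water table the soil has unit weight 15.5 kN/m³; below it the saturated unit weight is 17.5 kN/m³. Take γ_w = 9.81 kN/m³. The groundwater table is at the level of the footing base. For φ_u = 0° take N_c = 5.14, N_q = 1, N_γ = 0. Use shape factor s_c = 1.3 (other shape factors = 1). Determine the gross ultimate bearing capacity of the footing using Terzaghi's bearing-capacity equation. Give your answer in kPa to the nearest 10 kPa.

Effective surcharge at the founding depth q = γ·D_f = 15.5 × 1.1 = 17.05 kPa.
q_ult = c·N_c·s_c + q·N_q
     = 112.6 × 5.14 × 1.3 + 17.05 × 1
     = 752.39 + 17.05 = 769.44 kPa.

q_ult ≈ 770 kPa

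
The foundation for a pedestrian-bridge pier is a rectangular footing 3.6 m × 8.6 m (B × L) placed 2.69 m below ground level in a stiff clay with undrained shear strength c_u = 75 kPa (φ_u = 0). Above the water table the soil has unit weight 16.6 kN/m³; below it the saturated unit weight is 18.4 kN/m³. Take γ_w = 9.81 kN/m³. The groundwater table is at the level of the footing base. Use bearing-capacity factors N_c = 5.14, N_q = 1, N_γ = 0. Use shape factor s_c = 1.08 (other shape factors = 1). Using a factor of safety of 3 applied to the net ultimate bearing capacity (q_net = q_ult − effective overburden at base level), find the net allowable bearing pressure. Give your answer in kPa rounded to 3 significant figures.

Effective surcharge at the founding depth q = γ·D_f = 16.6 × 2.69 = 44.654 kPa.
q_ult = c·N_c·s_c + q·N_q
     = 75 × 5.14 × 1.08 + 44.654 × 1
     = 416.34 + 44.654 = 460.99 kPa.
Net ultimate: q_net = 460.99 − 44.654 = 416.34 kPa.
q_all(net) = 416.34 / 3 = 138.78 kPa.

q_all(net) ≈ 139 kPa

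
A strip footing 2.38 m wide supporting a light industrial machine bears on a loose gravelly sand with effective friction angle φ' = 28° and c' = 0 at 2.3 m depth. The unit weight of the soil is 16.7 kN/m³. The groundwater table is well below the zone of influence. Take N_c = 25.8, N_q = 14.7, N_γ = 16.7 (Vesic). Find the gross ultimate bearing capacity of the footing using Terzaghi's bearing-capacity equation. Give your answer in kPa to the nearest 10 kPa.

q = γ·D_f = 16.7 × 2.3 = 38.41 kPa.
q·N_q = 38.41 × 14.7 = 564.63 kPa
0.5·γ·B·N_γ = 0.5 × 16.7 × 2.38 × 16.7 = 331.88 kPa
q_ult = 564.63 + 331.88 = 896.51 kPa.

q_ult ≈ 900 kPa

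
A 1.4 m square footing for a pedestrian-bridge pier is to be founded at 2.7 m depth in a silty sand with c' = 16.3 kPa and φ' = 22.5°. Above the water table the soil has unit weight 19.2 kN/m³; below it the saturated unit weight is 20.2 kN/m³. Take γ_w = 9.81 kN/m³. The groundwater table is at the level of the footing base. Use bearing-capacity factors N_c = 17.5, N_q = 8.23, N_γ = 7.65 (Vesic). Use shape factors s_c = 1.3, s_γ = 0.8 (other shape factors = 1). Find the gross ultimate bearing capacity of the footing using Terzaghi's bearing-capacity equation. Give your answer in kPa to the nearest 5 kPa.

Overburden at base level: q = 19.2 × 2.7 = 51.84 kPa.
Below the base the soil is submerged, so the ½γBN_γ term uses γ' = 20.2 − 9.81 = 10.39 kN/m³.
Cohesion term c·N_c·s_c = 16.3 × 17.5 × 1.3 = 370.82 kPa; surcharge term q·N_q = 51.84 × 8.23 = 426.64 kPa; self-weight term 0.5·γ·B·N_γ·s_γ = 0.5 × 10.39 × 1.4 × 7.65 × 0.8 = 44.511 kPa.
q_ult = 370.82 + 426.64 + 44.511 = 841.98 kPa.

q_ult ≈ 840 kPa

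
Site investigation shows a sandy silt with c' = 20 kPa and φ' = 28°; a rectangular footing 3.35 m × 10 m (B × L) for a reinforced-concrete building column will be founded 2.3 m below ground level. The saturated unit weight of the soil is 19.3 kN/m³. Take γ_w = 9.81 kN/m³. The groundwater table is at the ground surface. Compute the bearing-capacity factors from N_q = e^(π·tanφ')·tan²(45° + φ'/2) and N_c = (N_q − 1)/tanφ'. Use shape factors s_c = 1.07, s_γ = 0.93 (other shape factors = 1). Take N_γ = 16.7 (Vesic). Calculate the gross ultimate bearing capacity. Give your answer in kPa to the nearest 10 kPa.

q_ult ≈ 1120 kPa

tan28° = 0.5317, so N_q = e^(π×0.5317)·tan²(59°) = 5.314 × 2.77 = 14.72.
N_c = (14.72 − 1)/tan28° = 25.8.
With the water table at the surface the whole profile is submerged: γ' = 19.3 − 9.81 = 9.49 kN/m³, so q = γ'·D_f = 21.827 kPa; the same γ' applies in the ½γBN_γ term.
q_ult = c·N_c·s_c + q·N_q + 0.5·γ·B·N_γ·s_γ
     = 20 × 25.803 × 1.07 + 21.827 × 14.72 + 0.5 × 9.49 × 3.35 × 16.7 × 0.93
     = 552.19 + 321.29 + 246.88 = 1120.4 kPa.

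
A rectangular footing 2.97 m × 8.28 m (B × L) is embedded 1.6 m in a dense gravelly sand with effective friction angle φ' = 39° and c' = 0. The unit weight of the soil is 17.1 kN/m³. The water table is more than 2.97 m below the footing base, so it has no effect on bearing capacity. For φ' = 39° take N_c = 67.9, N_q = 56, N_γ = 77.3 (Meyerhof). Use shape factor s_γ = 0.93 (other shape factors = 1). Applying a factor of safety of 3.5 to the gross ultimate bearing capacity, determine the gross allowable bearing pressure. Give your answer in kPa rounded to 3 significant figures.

q_all ≈ 959 kPa

Effective surcharge at the founding depth q = γ·D_f = 17.1 × 1.6 = 27.36 kPa.
q_ult = q·N_q + 0.5·γ·B·N_γ·s_γ
     = 27.36 × 56 + 0.5 × 17.1 × 2.97 × 77.3 × 0.93
     = 1532.2 + 1825.5 = 3357.7 kPa.
q_all = q_ult / FS = 3357.7 / 3.5 = 959.34 kPa.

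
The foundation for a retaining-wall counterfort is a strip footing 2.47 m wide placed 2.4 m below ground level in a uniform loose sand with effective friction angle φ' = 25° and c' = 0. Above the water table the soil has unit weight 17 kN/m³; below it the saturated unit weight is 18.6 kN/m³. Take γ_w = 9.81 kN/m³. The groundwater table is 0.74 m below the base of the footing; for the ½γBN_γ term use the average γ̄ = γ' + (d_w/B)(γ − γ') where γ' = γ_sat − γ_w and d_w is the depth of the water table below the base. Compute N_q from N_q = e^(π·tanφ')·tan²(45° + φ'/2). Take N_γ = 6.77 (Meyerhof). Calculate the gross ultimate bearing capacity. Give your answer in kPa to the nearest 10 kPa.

tan25° = 0.4663, so N_q = e^(π×0.4663)·tan²(57.5°) = 4.327 × 2.464 = 10.66.
q = γ·D_f = 17 × 2.4 = 40.8 kPa.
γ' = 8.79 kN/m³; averaging over the depth B below the base, γ̄ = γ' + (d_w/B)(γ − γ') = 11.25 kN/m³.
q·N_q = 40.8 × 10.662 = 435.02 kPa
0.5·γ·B·N_γ = 0.5 × 11.25 × 2.47 × 6.77 = 94.058 kPa
q_ult = 435.02 + 94.058 = 529.07 kPa.

q_ult ≈ 530 kPa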